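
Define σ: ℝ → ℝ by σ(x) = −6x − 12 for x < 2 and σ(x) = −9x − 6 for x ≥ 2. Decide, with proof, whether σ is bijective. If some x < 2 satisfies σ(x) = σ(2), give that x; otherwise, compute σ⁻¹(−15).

1/2

Both pieces are strictly decreasing (slopes −6 and −9), so each is injective on its own interval.
The left piece maps (−∞, 2) onto (−24, ∞); the right piece maps [2, ∞) onto (−∞, −24].
Since −24 = −24, the images partition ℝ: σ is injective and surjective, hence bijective.
Because the two images are disjoint, no x < 2 has σ(x) = σ(2), so we compute σ⁻¹(−15): −15 lies in (−24, ∞), so solve −6x − 12 = −15: x = (−15 + 12)/(−6) = 1/2.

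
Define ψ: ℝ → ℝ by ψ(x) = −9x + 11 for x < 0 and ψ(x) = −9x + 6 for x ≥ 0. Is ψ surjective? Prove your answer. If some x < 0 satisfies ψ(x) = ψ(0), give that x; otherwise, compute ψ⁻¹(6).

0

Both pieces are strictly decreasing (slopes −9 and −9), so each is injective on its own interval.
The left piece maps (−∞, 0) onto (11, ∞); the right piece maps [0, ∞) onto (−∞, 6].
The union (11, ∞) ∪ (−∞, 6] omits the interval between 11 and 6; in particular 11 has no preimage. So ψ is not surjective.
Because the two images are disjoint, no x < 0 has ψ(x) = ψ(0), so we compute ψ⁻¹(6): 6 lies in (−∞, 6], so solve −9x + 6 = 6: x = (6 − 6)/(−9) = 0.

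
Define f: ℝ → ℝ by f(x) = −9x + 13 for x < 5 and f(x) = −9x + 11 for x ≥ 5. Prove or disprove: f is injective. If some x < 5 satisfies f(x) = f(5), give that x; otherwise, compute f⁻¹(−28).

41/9

Both pieces are strictly decreasing (slopes −9 and −9), so each is injective on its own interval.
The left piece maps (−∞, 5) onto (−32, ∞); the right piece maps [5, ∞) onto (−∞, −34].
These images are disjoint, so no value is attained by both pieces. Hence f is injective.
Because the two images are disjoint, no x < 5 has f(x) = f(5), so we compute f⁻¹(−28): −28 lies in (−32, ∞), so solve −9x + 13 = −28: x = (−28 − 13)/(−9) = 41/9.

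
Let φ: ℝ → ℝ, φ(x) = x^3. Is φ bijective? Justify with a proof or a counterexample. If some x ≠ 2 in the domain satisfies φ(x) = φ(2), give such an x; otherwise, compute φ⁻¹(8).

On ℝ, x ↦ x^3 is strictly increasing (injective) and for any y ∈ ℝ the 3rd root y^{1/3} lies in ℝ (surjective). So φ is bijective.
Since x ↦ x^3 is strictly increasing on ℝ, it is injective there, so no x ≠ 2 in the domain has φ(x) = φ(2). We therefore compute φ⁻¹(8) = 8^{1/3} = 2 (indeed 2^3 = 8).

2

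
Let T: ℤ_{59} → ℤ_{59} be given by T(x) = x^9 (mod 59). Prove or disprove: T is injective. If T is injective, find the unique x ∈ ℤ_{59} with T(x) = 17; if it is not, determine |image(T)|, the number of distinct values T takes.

Since 59 is prime, the nonzero elements of ℤ_{59} form a cyclic group of order 58.
As gcd(9, 58) = 1, raising to the 9th power is a bijection on this group: if a^9 ≡ b^9 then (ab^{−1})^9 = 1, and the only element of order dividing gcd(9, 58) = 1 is 1, so a = b.
With T(0) = 0 this makes T injective on all of ℤ_{59}, hence bijective (finite equal-size domain and codomain). In particular T is injective.
Since T is injective, we find the preimage of 17. The inverse of x ↦ x^9 on (ℤ_{59})^× is x ↦ x^13, because 9·13 = 117 = 2·58 + 1 ≡ 1 (mod 58) and x^{58} = 1 for x ≠ 0 (Fermat). So T⁻¹(17) = 17^13 mod 59.
Repeated squaring mod 59: 17^1 ≡ 17, 17^2 ≡ 17² = 289 ≡ 53, 17^4 ≡ 53² = 2809 ≡ 36, 17^8 ≡ 36² = 1296 ≡ 57. Since 13 = 8 + 4 + 1, 17^13 ≡ 57·36·17: 57·36 = 2052 ≡ 46, then 46·17 = 782 ≡ 15. So 17^13 ≡ 15 (mod 59).
Hence T⁻¹(17) = 15.

15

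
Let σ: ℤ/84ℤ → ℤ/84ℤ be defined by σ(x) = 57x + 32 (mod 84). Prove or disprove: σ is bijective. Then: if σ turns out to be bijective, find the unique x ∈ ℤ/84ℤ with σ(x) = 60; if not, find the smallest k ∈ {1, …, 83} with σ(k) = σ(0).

We have gcd(57, 84) = 3 > 1. Taking a = 0 and b = 28: σ(0) = 32 and σ(28) = 57·28 + 32 = 1628 ≡ 32 (mod 84).
So σ(0) = σ(28) while 0 ≠ 28, so σ is not injective, hence not bijective.
Since σ is not bijective, we find the least positive k with σ(k) = σ(0): this means 57k ≡ 0 (mod 84), i.e. 84 ∣ 57k. Since gcd(57, 84) = 3, dividing through by 3 this holds exactly when 28 ∣ 19k, and as gcd(19, 28) = 1, exactly when 28 ∣ k.
The smallest positive such k is 28.

28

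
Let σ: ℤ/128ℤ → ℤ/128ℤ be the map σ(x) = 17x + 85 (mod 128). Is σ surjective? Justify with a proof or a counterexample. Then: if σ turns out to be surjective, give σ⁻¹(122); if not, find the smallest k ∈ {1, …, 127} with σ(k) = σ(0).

Recall: surjectivity means every element of the codomain has a preimage under σ.
Since gcd(17, 128) = 1, 17 is invertible modulo 128. Euclid's algorithm: 128 = 7·17 + 9, 17 = 1·9 + 8, 9 = 1·8 + 1; back-substituting gives 1 = 113·17 − 15·128, so 17⁻¹ ≡ 113 (mod 128).
For any y ∈ ℤ/128ℤ, x = 113(y − 85) mod 128 satisfies σ(x) = 17·113(y − 85) + 85 ≡ y (since 17·113 ≡ 1 mod 128). So every y has a preimage.
Therefore σ is surjective.
Since σ is surjective, we compute σ⁻¹(122): solve 17x + 85 ≡ 122 (mod 128), i.e. 17x ≡ 37 (mod 128).
Multiplying by 17⁻¹ = 113 gives x ≡ 113·37 = 4181 = 32·128 + 85 ≡ 85 (mod 128).
Check: σ(85) = 17·85 + 85 = 1530 = 11·128 + 122 ≡ 122 (mod 128).

85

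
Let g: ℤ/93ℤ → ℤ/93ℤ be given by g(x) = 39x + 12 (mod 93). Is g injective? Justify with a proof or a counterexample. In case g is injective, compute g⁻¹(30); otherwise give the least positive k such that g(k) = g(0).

We have gcd(39, 93) = 3 > 1. Taking u = 0 and v = 31: g(0) = 12 and g(31) = 39·31 + 12 = 1221 ≡ 12 (mod 93).
So g(0) = g(31) while 0 ≠ 31, thus g is not injective.
Since g is not injective, we find the least positive k with g(k) = g(0): this means 39k ≡ 0 (mod 93), i.e. 93 ∣ 39k. Since gcd(39, 93) = 3, dividing through by 3 this holds exactly when 31 ∣ 13k, and as gcd(13, 31) = 1, exactly when 31 ∣ k.
The smallest positive such k is 31.

31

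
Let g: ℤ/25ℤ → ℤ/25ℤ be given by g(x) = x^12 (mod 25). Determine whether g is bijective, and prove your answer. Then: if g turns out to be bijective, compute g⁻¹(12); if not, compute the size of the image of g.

g(3): Repeated squaring mod 25: 3^1 ≡ 3, 3^2 ≡ 3² = 9, 3^4 ≡ 9² = 81 ≡ 6, 3^8 ≡ 6² = 36 ≡ 11. Since 12 = 8 + 4, 3^12 ≡ 11·6: 11·6 = 66 ≡ 16. So 3^12 ≡ 16 (mod 25).
g(4): Repeated squaring mod 25: 4^1 ≡ 4, 4^2 ≡ 4² = 16, 4^4 ≡ 16² = 256 ≡ 6, 4^8 ≡ 6² = 36 ≡ 11. Since 12 = 8 + 4, 4^12 ≡ 11·6: 11·6 = 66 ≡ 16. So 4^12 ≡ 16 (mod 25).
So g(3) = g(4) = 16 while 3 ≠ 4, so g is not injective, hence not bijective.
Since g is not bijective, we determine |image(g)|. Computing x^12 mod 25 for each x (by repeated squaring, reducing mod 25 at every step), the values g(0), g(1), …, g(24) are: 0, 1, 21, 16, 16, 0, 11, 1, 11, 6, 0, 21, 6, 6, 21, 0, 6, 11, 1, 11, 0, 16, 16, 21, 1.
The distinct values are {0, 1, 6, 11, 16, 21}; there are 6 of them.

6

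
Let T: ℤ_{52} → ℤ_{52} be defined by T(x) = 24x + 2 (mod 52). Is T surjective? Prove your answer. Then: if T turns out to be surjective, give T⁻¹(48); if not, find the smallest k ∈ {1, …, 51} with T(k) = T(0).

13

Since gcd(24, 52) = 4, we have 24x ≡ 0 (mod 4) for all x, so T(x) ≡ 2 (mod 4).
But 0 ≢ 2 (mod 4), so 0 ∈ ℤ_{52} has no preimage. So T is not surjective.
Since T is not surjective, we find the least positive k with T(k) = T(0): this means 24k ≡ 0 (mod 52), i.e. 52 ∣ 24k. Since gcd(24, 52) = 4, dividing through by 4 this holds exactly when 13 ∣ 6k, and as gcd(6, 13) = 1, exactly when 13 ∣ k.
The smallest positive such k is 13.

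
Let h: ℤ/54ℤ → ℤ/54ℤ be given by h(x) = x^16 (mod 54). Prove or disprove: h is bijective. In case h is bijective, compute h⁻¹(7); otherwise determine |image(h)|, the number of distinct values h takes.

20

h(0) = 0^16 = 0.
h(6): Repeated squaring mod 54: 6^1 ≡ 6, 6^2 ≡ 6² = 36, 6^4 ≡ 36² = 1296 ≡ 0, 6^8 ≡ 0² = 0, 6^16 ≡ 0² = 0. So 6^16 ≡ 0 (mod 54).
So h(0) = h(6) = 0 while 0 ≠ 6, hence h is not injective, hence not bijective.
Since h is not bijective, we determine |image(h)|. Computing x^16 mod 54 for each x (by repeated squaring, reducing mod 54 at every step), the values h(0), h(1), …, h(53) are: 0, 1, 34, 27, 22, 13, 0, 43, 46, 27, 10, 25, 0, 31, 4, 27, 52, 37, 0, 19, 16, 27, 40, 49, 0, 7, 28, 27, 28, 7, 0, 49, 40, 27, 16, 19, 0, 37, 52, 27, 4, 31, 0, 25, 10, 27, 46, 43, 0, 13, 22, 27, 34, 1.
The distinct values are {0, 1, 4, 7, 10, 13, 16, 19, 22, 25, 27, 28, 31, 34, 37, 40, 43, 46, 49, 52}; there are 20 of them.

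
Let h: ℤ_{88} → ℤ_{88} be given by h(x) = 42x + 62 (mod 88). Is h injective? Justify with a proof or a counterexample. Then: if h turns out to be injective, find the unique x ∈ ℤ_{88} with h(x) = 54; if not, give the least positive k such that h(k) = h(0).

Recall that injectivity means: for all a, b in the domain, h(a) = h(b) implies a = b.
We have gcd(42, 88) = 2 > 1. Taking a = 0 and b = 44: h(0) = 62 and h(44) = 42·44 + 62 = 1910 ≡ 62 (mod 88).
So h(0) = h(44) while 0 ≠ 44, thus h is not injective.
Since h is not injective, we find the least positive k with h(k) = h(0): this means 42k ≡ 0 (mod 88), i.e. 88 ∣ 42k. Since gcd(42, 88) = 2, dividing through by 2 this holds exactly when 44 ∣ 21k, and as gcd(21, 44) = 1, exactly when 44 ∣ k.
The smallest positive such k is 44.

44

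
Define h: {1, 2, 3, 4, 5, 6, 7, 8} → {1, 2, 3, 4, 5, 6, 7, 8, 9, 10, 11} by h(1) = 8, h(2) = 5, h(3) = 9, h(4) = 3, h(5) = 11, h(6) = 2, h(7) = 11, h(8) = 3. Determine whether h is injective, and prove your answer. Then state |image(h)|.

6

h(5) = 11 = h(7) with 5 ≠ 7, so h is not injective.
The image of h is {2, 3, 5, 8, 9, 11}, which has 6 elements.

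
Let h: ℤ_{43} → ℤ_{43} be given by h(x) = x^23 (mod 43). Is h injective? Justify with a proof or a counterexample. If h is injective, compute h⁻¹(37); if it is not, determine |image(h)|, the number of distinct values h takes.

Since 43 is prime, the nonzero elements of ℤ_{43} form a cyclic group of order 42.
As gcd(23, 42) = 1, raising to the 23rd power is a bijection on this group: if x_1^23 ≡ x_2^23 then (x_1x_2^{−1})^23 = 1, and the only element of order dividing gcd(23, 42) = 1 is 1, so x_1 = x_2.
With h(0) = 0 this makes h injective on all of ℤ_{43}, hence bijective (finite equal-size domain and codomain). In particular h is injective.
Since h is injective, we find the preimage of 37. The inverse of x ↦ x^23 on (ℤ_{43})^× is x ↦ x^11, because 23·11 = 253 = 6·42 + 1 ≡ 1 (mod 42) and x^{42} = 1 for x ≠ 0 (Fermat). So h⁻¹(37) = 37^11 mod 43.
Repeated squaring mod 43: 37^1 ≡ 37, 37^2 ≡ 37² = 1369 ≡ 36, 37^4 ≡ 36² = 1296 ≡ 6, 37^8 ≡ 6² = 36. Since 11 = 8 + 2 + 1, 37^11 ≡ 36·36·37: 36·36 = 1296 ≡ 6, then 6·37 = 222 ≡ 7. So 37^11 ≡ 7 (mod 43).
Hence h⁻¹(37) = 7.

7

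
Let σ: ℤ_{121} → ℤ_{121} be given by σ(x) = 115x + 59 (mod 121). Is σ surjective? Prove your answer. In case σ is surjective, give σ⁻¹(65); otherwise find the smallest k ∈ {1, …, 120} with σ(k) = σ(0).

120

Since gcd(115, 121) = 1, 115 is invertible modulo 121. Euclid's algorithm: 121 = 1·115 + 6, 115 = 19·6 + 1; back-substituting gives 1 = 20·115 − 19·121, so 115⁻¹ ≡ 20 (mod 121).
Then y ↦ 20(y − 59) is a two-sided inverse to σ, so every y ∈ ℤ_{121} has a preimage.
Therefore σ is surjective.
Since σ is surjective, we find σ⁻¹(65): we need 115x ≡ 65 − 59 ≡ 6 (mod 121). Using 115⁻¹ = 20: x ≡ 20·6 = 120, so x = 120.
Check: σ(120) = 115·120 + 59 = 13859 = 114·121 + 65 ≡ 65 (mod 121).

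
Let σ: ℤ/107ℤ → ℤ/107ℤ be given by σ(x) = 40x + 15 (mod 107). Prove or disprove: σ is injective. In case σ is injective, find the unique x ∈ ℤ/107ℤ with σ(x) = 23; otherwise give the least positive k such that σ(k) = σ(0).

43

Recall that σ is injective when σ(s) = σ(t) forces s = t.
If σ(s) = σ(t), then 40s ≡ 40t (mod 107). Because gcd(40, 107) = 1, we may cancel 40 to get s ≡ t (mod 107).
Hence σ is injective.
We now compute 40⁻¹ mod 107 explicitly. Euclid's algorithm: 107 = 2·40 + 27, 40 = 1·27 + 13, 27 = 2·13 + 1; back-substituting gives 1 = 99·40 − 37·107, so 40⁻¹ ≡ 99 (mod 107).
Since σ is injective, we compute σ⁻¹(23): solve 40x + 15 ≡ 23 (mod 107), i.e. 40x ≡ 8 (mod 107).
Multiplying by 40⁻¹ = 99 gives x ≡ 99·8 = 792 = 7·107 + 43 ≡ 43 (mod 107).
Check: σ(43) = 40·43 + 15 = 1735 = 16·107 + 23 ≡ 23 (mod 107).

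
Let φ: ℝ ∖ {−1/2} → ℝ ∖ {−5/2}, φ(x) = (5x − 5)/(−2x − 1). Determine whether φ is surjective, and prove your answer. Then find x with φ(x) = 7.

For any y ≠ −5/2, solving y(−2x − 1) = 5x − 5 for x gives a well-defined x ≠ −1/2. So φ is surjective.
Solving φ(x) = 7: cross-multiplying gives 5x − 5 = 7(−2x − 1), which rearranges to 19x = −2, so x = −2/19.

-2/19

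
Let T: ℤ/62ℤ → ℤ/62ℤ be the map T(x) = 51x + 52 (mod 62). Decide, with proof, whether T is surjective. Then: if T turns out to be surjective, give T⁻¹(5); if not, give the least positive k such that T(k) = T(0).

Since gcd(51, 62) = 1, 51 is invertible modulo 62. Euclid's algorithm: 62 = 1·51 + 11, 51 = 4·11 + 7, 11 = 1·7 + 4, 7 = 1·4 + 3, 4 = 1·3 + 1; back-substituting gives 1 = 45·51 − 37·62, so 51⁻¹ ≡ 45 (mod 62).
Then y ↦ 45(y − 52) is a two-sided inverse to T, so every y ∈ ℤ/62ℤ has a preimage.
Hence T is surjective.
Since T is surjective, we compute T⁻¹(5): solve 51x + 52 ≡ 5 (mod 62), i.e. 51x ≡ 15 (mod 62).
Multiplying by 51⁻¹ = 45 gives x ≡ 45·15 = 675 = 10·62 + 55 ≡ 55 (mod 62).
Check: T(55) = 51·55 + 52 = 2857 = 46·62 + 5 ≡ 5 (mod 62).

55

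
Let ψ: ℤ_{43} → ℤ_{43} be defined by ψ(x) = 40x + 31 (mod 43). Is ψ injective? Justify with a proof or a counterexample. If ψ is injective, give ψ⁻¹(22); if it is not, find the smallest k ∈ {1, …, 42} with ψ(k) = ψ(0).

3

Recall that ψ is injective if ψ(u) = ψ(v) implies u = v.
If ψ(u) = ψ(v), then 40u ≡ 40v (mod 43). Because gcd(40, 43) = 1, we may cancel 40 to get u ≡ v (mod 43).
Thus ψ is injective.
We now compute 40⁻¹ mod 43 explicitly. Euclid's algorithm: 43 = 1·40 + 3, 40 = 13·3 + 1; back-substituting gives 1 = 14·40 − 13·43, so 40⁻¹ ≡ 14 (mod 43).
Since ψ is injective, we find ψ⁻¹(22): we need 40x ≡ 22 − 31 ≡ 34 (mod 43). Using 40⁻¹ = 14: x ≡ 14·34 = 476 = 11·43 + 3, so x = 3.
Check: ψ(3) = 40·3 + 31 = 151 = 3·43 + 22 ≡ 22 (mod 43).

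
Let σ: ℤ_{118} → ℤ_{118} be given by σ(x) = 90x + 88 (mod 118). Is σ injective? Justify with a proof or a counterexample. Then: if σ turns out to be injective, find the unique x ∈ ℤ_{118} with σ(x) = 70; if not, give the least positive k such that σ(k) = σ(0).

59

We have gcd(90, 118) = 2 > 1. Taking a = 0 and b = 59: σ(0) = 88 and σ(59) = 90·59 + 88 = 5398 ≡ 88 (mod 118).
So σ(0) = σ(59) while 0 ≠ 59, therefore σ is not injective.
Since σ is not injective, we find the least positive k with σ(k) = σ(0): this means 90k ≡ 0 (mod 118), i.e. 118 ∣ 90k. Since gcd(90, 118) = 2, dividing through by 2 this holds exactly when 59 ∣ 45k, and as gcd(45, 59) = 1, exactly when 59 ∣ k.
The smallest positive such k is 59.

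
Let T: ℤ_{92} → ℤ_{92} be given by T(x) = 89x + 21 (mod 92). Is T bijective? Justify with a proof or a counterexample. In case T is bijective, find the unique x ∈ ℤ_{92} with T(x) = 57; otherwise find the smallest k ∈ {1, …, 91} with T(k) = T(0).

80

If T(x_1) = T(x_2), then 89x_1 ≡ 89x_2 (mod 92). Because gcd(89, 92) = 1, we may cancel 89 to get x_1 ≡ x_2 (mod 92).
We now compute 89⁻¹ mod 92 explicitly. Euclid's algorithm: 92 = 1·89 + 3, 89 = 29·3 + 2, 3 = 1·2 + 1; back-substituting gives 1 = 61·89 − 59·92, so 89⁻¹ ≡ 61 (mod 92).
Then y ↦ 61(y − 21) is a two-sided inverse to T, so every y ∈ ℤ_{92} has a preimage.
Hence T is bijective.
Since T is bijective, we find T⁻¹(57): we need 89x ≡ 57 − 21 ≡ 36 (mod 92). Using 89⁻¹ = 61: x ≡ 61·36 = 2196 = 23·92 + 80, so x = 80.
Check: T(80) = 89·80 + 21 = 7141 = 77·92 + 57 ≡ 57 (mod 92).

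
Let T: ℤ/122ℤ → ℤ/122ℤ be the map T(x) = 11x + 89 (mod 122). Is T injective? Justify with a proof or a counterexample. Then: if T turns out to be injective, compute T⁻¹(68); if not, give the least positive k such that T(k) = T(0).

Recall: injectivity means: for all s, t in the domain, T(s) = T(t) implies s = t.
Suppose T(s) = T(t) in ℤ/122ℤ. Then 11s + 89 ≡ 11t + 89 (mod 122), thus 11(s − t) ≡ 0 (mod 122).
Since gcd(11, 122) = 1, 11 is invertible modulo 122, thus s − t ≡ 0 (mod 122), i.e. s = t.
Thus T is injective.
We now compute 11⁻¹ mod 122 explicitly. Euclid's algorithm: 122 = 11·11 + 1; back-substituting gives 1 = 111·11 − 10·122, so 11⁻¹ ≡ 111 (mod 122).
Since T is injective, we find T⁻¹(68): we need 11x ≡ 68 − 89 ≡ 101 (mod 122). Using 11⁻¹ = 111: x ≡ 111·101 = 11211 = 91·122 + 109, so x = 109.
Check: T(109) = 11·109 + 89 = 1288 = 10·122 + 68 ≡ 68 (mod 122).

109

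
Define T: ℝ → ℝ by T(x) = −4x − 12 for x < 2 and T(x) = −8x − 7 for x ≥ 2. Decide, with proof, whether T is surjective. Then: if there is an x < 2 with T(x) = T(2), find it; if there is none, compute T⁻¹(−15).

3/4

Both pieces are strictly decreasing (slopes −4 and −8), so each is injective on its own interval.
The left piece maps (−∞, 2) onto (−20, ∞); the right piece maps [2, ∞) onto (−∞, −23].
The union (−20, ∞) ∪ (−∞, −23] omits the interval between −20 and −23; in particular −20 has no preimage. So T is not surjective.
Because the two images are disjoint, no x < 2 has T(x) = T(2), so we compute T⁻¹(−15): −15 lies in (−20, ∞), so solve −4x − 12 = −15: x = (−15 + 12)/(−4) = 3/4.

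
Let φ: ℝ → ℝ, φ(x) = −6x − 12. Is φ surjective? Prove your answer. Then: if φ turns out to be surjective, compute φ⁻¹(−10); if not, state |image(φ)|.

-1/3

For any y ∈ ℝ, x = (y + 12)/(−6) satisfies φ(x) = y.
Hence φ is surjective.
Since φ is surjective, we compute φ⁻¹(−10) = (−10 + 12)/(−6) = −1/3.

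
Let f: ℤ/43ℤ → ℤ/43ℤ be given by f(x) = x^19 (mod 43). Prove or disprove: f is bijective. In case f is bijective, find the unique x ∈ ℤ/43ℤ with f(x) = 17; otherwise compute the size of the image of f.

9

Since 43 is prime, the nonzero elements of ℤ/43ℤ form a cyclic group of order 42.
As gcd(19, 42) = 1, raising to the 19th power is a bijection on this group: if u^19 ≡ v^19 then (uv^{−1})^19 = 1, and the only element of order dividing gcd(19, 42) = 1 is 1, so u = v.
With f(0) = 0 this makes f injective on all of ℤ/43ℤ, hence bijective (finite equal-size domain and codomain). In particular f is bijective.
Since f is bijective, we find the preimage of 17. The inverse of x ↦ x^19 on (ℤ/43ℤ)^× is x ↦ x^31, because 19·31 = 589 = 14·42 + 1 ≡ 1 (mod 42) and x^{42} = 1 for x ≠ 0 (Fermat). So f⁻¹(17) = 17^31 mod 43.
Repeated squaring mod 43: 17^1 ≡ 17, 17^2 ≡ 17² = 289 ≡ 31, 17^4 ≡ 31² = 961 ≡ 15, 17^8 ≡ 15² = 225 ≡ 10, 17^16 ≡ 10² = 100 ≡ 14. Since 31 = 16 + 8 + 4 + 2 + 1, 17^31 ≡ 14·10·15·31·17: 14·10 = 140 ≡ 11, then 11·15 = 165 ≡ 36, then 36·31 = 1116 ≡ 41, then 41·17 = 697 ≡ 9. So 17^31 ≡ 9 (mod 43).
Hence f⁻¹(17) = 9.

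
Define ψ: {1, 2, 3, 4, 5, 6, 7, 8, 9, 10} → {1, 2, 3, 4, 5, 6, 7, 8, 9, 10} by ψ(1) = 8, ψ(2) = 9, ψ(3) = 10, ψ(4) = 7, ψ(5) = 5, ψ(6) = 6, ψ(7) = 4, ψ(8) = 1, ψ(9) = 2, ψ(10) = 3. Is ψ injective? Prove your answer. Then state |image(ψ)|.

The values ψ(1), …, ψ(10) are 8, 9, 10, 7, 5, 6, 4, 1, 2, 3 — all distinct.
So ψ(a) = ψ(b) only when a = b, and ψ is injective.
The image of ψ is {1, 2, 3, 4, 5, 6, 7, 8, 9, 10}, which has 10 elements.

10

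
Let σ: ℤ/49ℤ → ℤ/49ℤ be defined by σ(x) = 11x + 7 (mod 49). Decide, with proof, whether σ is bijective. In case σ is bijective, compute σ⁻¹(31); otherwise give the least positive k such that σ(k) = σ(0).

20

By definition, σ is injective when σ(s) = σ(t) forces s = t.
If σ(s) = σ(t), then 11s ≡ 11t (mod 49). Because gcd(11, 49) = 1, we may cancel 11 to get s ≡ t (mod 49).
We now compute 11⁻¹ mod 49 explicitly. Euclid's algorithm: 49 = 4·11 + 5, 11 = 2·5 + 1; back-substituting gives 1 = 9·11 − 2·49, so 11⁻¹ ≡ 9 (mod 49).
For any y ∈ ℤ/49ℤ, x = 9(y − 7) mod 49 satisfies σ(x) = 11·9(y − 7) + 7 ≡ y (since 11·9 ≡ 1 mod 49). So every y has a preimage.
Therefore σ is bijective.
Since σ is bijective, we compute σ⁻¹(31): solve 11x + 7 ≡ 31 (mod 49), i.e. 11x ≡ 24 (mod 49).
Multiplying by 11⁻¹ = 9 gives x ≡ 9·24 = 216 = 4·49 + 20 ≡ 20 (mod 49).
Check: σ(20) = 11·20 + 7 = 227 = 4·49 + 31 ≡ 31 (mod 49).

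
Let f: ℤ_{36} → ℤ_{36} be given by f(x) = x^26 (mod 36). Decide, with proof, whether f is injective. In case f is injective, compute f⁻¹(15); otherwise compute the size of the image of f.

8

f(0) = 0^26 = 0.
f(6): Repeated squaring mod 36: 6^1 ≡ 6, 6^2 ≡ 6² = 36 ≡ 0, 6^4 ≡ 0² = 0, 6^8 ≡ 0² = 0, 6^16 ≡ 0² = 0. Since 26 = 16 + 8 + 2, 6^26 ≡ 0·0·0: 0·0 = 0, then 0·0 = 0. So 6^26 ≡ 0 (mod 36).
So f(0) = f(6) = 0 while 0 ≠ 6, thus f is not injective.
Since f is not injective, we determine |image(f)|. Computing x^26 mod 36 for each x (by repeated squaring, reducing mod 36 at every step), the values f(0), f(1), …, f(35) are: 0, 1, 4, 9, 16, 25, 0, 13, 28, 9, 28, 13, 0, 25, 16, 9, 4, 1, 0, 1, 4, 9, 16, 25, 0, 13, 28, 9, 28, 13, 0, 25, 16, 9, 4, 1.
The distinct values are {0, 1, 4, 9, 13, 16, 25, 28}; there are 8 of them.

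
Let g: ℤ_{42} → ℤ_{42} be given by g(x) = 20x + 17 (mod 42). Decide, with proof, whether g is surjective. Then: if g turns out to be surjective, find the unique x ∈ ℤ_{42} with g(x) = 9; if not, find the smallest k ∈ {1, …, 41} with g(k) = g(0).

21

Recall that g is surjective if every y in the codomain equals g(x) for some x in the domain.
Since gcd(20, 42) = 2, we have 20x ≡ 0 (mod 2) for all x, so g(x) ≡ 1 (mod 2).
But 0 ≢ 1 (mod 2), so 0 ∈ ℤ_{42} has no preimage. So g is not surjective.
Since g is not surjective, we find the least positive k with g(k) = g(0): this means 20k ≡ 0 (mod 42), i.e. 42 ∣ 20k. Since gcd(20, 42) = 2, dividing through by 2 this holds exactly when 21 ∣ 10k, and as gcd(10, 21) = 1, exactly when 21 ∣ k.
The smallest positive such k is 21.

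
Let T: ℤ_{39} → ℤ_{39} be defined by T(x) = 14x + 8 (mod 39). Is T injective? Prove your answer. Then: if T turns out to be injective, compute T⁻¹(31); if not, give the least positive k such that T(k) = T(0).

If T(a) = T(b), then 14a ≡ 14b (mod 39). Because gcd(14, 39) = 1, we may cancel 14 to get a ≡ b (mod 39).
Therefore T is injective.
We now compute 14⁻¹ mod 39 explicitly. Euclid's algorithm: 39 = 2·14 + 11, 14 = 1·11 + 3, 11 = 3·3 + 2, 3 = 1·2 + 1; back-substituting gives 1 = 14·14 − 5·39, so 14⁻¹ ≡ 14 (mod 39).
Since T is injective, we find T⁻¹(31): we need 14x ≡ 31 − 8 ≡ 23 (mod 39). Using 14⁻¹ = 14: x ≡ 14·23 = 322 = 8·39 + 10, so x = 10.
Check: T(10) = 14·10 + 8 = 148 = 3·39 + 31 ≡ 31 (mod 39).

10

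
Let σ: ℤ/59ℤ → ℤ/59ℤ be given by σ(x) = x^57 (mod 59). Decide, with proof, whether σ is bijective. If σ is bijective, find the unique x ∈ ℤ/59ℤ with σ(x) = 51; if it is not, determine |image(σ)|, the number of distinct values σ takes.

22

Since 59 is prime, the nonzero elements of ℤ/59ℤ form a cyclic group of order 58.
As gcd(57, 58) = 1, raising to the 57th power is a bijection on this group: if u^57 ≡ v^57 then (uv^{−1})^57 = 1, and the only element of order dividing gcd(57, 58) = 1 is 1, so u = v.
With σ(0) = 0 this makes σ injective on all of ℤ/59ℤ, hence bijective (finite equal-size domain and codomain). In particular σ is bijective.
Since σ is bijective, we find the preimage of 51. The inverse of x ↦ x^57 on (ℤ/59ℤ)^× is x ↦ x^57, because 57·57 = 3249 = 56·58 + 1 ≡ 1 (mod 58) and x^{58} = 1 for x ≠ 0 (Fermat). So σ⁻¹(51) = 51^57 mod 59.
Repeated squaring mod 59: 51^1 ≡ 51, 51^2 ≡ 51² = 2601 ≡ 5, 51^4 ≡ 5² = 25, 51^8 ≡ 25² = 625 ≡ 35, 51^16 ≡ 35² = 1225 ≡ 45, 51^32 ≡ 45² = 2025 ≡ 19. Since 57 = 32 + 16 + 8 + 1, 51^57 ≡ 19·45·35·51: 19·45 = 855 ≡ 29, then 29·35 = 1015 ≡ 12, then 12·51 = 612 ≡ 22. So 51^57 ≡ 22 (mod 59).
Hence σ⁻¹(51) = 22.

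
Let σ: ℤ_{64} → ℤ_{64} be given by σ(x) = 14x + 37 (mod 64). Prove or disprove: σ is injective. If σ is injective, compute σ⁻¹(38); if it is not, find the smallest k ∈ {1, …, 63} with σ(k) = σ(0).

Recall that injectivity means: for all x_1, x_2 in the domain, σ(x_1) = σ(x_2) implies x_1 = x_2.
We have gcd(14, 64) = 2 > 1. Taking x_1 = 0 and x_2 = 32: σ(0) = 37 and σ(32) = 14·32 + 37 = 485 ≡ 37 (mod 64).
So σ(0) = σ(32) while 0 ≠ 32, hence σ is not injective.
Since σ is not injective, we find the least positive k with σ(k) = σ(0): this means 14k ≡ 0 (mod 64), i.e. 64 ∣ 14k. Since gcd(14, 64) = 2, dividing through by 2 this holds exactly when 32 ∣ 7k, and as gcd(7, 32) = 1, exactly when 32 ∣ k.
The smallest positive such k is 32.

32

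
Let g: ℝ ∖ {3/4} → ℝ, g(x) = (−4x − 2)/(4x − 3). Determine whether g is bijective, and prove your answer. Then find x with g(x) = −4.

If g(x) = −1, cross-multiplying gives 4(−4x − 2) = −4(4x − 3), which simplifies to −8 = 12 — false.  So −1 has no preimage and g is not surjective.
So g is not bijective.
Solving g(x) = −4: cross-multiplying gives −4x − 2 = −4(4x − 3), which rearranges to 12x = 14, so x = 7/6.

7/6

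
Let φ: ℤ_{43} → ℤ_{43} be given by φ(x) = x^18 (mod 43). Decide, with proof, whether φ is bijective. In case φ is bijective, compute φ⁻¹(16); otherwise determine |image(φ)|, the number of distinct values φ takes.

8

φ(1) = 1^18 = 1.
φ(6): Repeated squaring mod 43: 6^1 ≡ 6, 6^2 ≡ 6² = 36, 6^4 ≡ 36² = 1296 ≡ 6, 6^8 ≡ 6² = 36, 6^16 ≡ 36² = 1296 ≡ 6. Since 18 = 16 + 2, 6^18 ≡ 6·36: 6·36 = 216 ≡ 1. So 6^18 ≡ 1 (mod 43).
So φ(1) = φ(6) = 1 while 1 ≠ 6, so φ is not injective, hence not bijective.
Since φ is not bijective, we determine |image(φ)|. Computing x^18 mod 43 for each x (by repeated squaring, reducing mod 43 at every step), the values φ(0), φ(1), …, φ(42) are: 0, 1, 16, 35, 41, 11, 1, 1, 11, 21, 4, 21, 16, 11, 16, 41, 4, 4, 35, 41, 21, 35, 35, 21, 41, 35, 4, 4, 41, 16, 11, 16, 21, 4, 21, 11, 1, 1, 11, 41, 35, 16, 1.
The distinct values are {0, 1, 4, 11, 16, 21, 35, 41}; there are 8 of them.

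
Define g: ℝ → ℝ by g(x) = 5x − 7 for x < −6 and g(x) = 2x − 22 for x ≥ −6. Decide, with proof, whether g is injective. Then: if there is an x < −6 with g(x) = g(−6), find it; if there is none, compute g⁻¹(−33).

-11/2

Both pieces are strictly increasing (slopes 5 and 2), so each is injective on its own interval.
The left piece maps (−∞, −6) onto (−∞, −37); the right piece maps [−6, ∞) onto [−34, ∞).
These images are disjoint, so no value is attained by both pieces. Hence g is injective.
Because the two images are disjoint, no x < −6 has g(x) = g(−6), so we compute g⁻¹(−33): −33 lies in [−34, ∞), so solve 2x − 22 = −33: x = (−33 + 22)/2 = −11/2.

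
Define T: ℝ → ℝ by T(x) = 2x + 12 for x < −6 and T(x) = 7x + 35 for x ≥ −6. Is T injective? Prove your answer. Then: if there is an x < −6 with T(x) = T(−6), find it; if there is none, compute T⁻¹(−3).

-19/2

Both pieces are strictly increasing (slopes 2 and 7), so each is injective on its own interval.
The left piece maps (−∞, −6) onto (−∞, 0); the right piece maps [−6, ∞) onto [−7, ∞).
These images overlap. In particular T(−6) = −7 (right piece), and solving 2x + 12 = −7 on the left piece gives x = −19/2 < −6.
So T(−19/2) = T(−6) with −19/2 ≠ −6, and T is not injective. This x = −19/2 is the requested value below −6.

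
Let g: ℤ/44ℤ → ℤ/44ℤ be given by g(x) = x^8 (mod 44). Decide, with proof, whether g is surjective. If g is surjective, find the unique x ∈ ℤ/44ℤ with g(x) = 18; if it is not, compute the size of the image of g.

g(10): Repeated squaring mod 44: 10^1 ≡ 10, 10^2 ≡ 10² = 100 ≡ 12, 10^4 ≡ 12² = 144 ≡ 12, 10^8 ≡ 12² = 144 ≡ 12. So 10^8 ≡ 12 (mod 44).
g(12): Repeated squaring mod 44: 12^1 ≡ 12, 12^2 ≡ 12² = 144 ≡ 12, 12^4 ≡ 12² = 144 ≡ 12, 12^8 ≡ 12² = 144 ≡ 12. So 12^8 ≡ 12 (mod 44).
So g(10) = g(12) = 12 while 10 ≠ 12, hence g is not injective.
A non-injective map from the 44-element set ℤ/44ℤ to itself takes at most 43 distinct values, so it cannot be surjective. So g is not surjective.
Since g is not surjective, we determine |image(g)|. Computing x^8 mod 44 for each x (by repeated squaring, reducing mod 44 at every step), the values g(0), g(1), …, g(43) are: 0, 1, 36, 5, 20, 37, 4, 9, 16, 25, 12, 33, 12, 25, 16, 9, 4, 37, 20, 5, 36, 1, 0, 1, 36, 5, 20, 37, 4, 9, 16, 25, 12, 33, 12, 25, 16, 9, 4, 37, 20, 5, 36, 1.
The distinct values are {0, 1, 4, 5, 9, 12, 16, 20, 25, 33, 36, 37}; there are 12 of them.

12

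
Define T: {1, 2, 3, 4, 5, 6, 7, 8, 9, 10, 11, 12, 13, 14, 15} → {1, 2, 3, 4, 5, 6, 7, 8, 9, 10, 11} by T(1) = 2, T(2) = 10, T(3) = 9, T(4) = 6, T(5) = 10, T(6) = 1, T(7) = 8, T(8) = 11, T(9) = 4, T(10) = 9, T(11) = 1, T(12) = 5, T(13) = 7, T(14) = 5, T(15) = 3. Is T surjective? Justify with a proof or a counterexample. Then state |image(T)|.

11

Every element of the codomain has a preimage: 1 = T(6), 2 = T(1), 3 = T(15), 4 = T(9), 5 = T(12), 6 = T(4), 7 = T(13), 8 = T(7), 9 = T(3), 10 = T(2), 11 = T(8).
Hence T is surjective.
The image of T is {1, 2, 3, 4, 5, 6, 7, 8, 9, 10, 11}, which has 11 elements.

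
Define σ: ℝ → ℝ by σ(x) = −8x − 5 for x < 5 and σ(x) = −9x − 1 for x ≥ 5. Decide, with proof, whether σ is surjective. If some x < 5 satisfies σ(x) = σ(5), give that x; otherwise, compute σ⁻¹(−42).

37/8

Both pieces are strictly decreasing (slopes −8 and −9), so each is injective on its own interval.
The left piece maps (−∞, 5) onto (−45, ∞); the right piece maps [5, ∞) onto (−∞, −46].
The union (−45, ∞) ∪ (−∞, −46] omits the interval between −45 and −46; in particular −45 has no preimage. So σ is not surjective.
Because the two images are disjoint, no x < 5 has σ(x) = σ(5), so we compute σ⁻¹(−42): −42 lies in (−45, ∞), so solve −8x − 5 = −42: x = (−42 + 5)/(−8) = 37/8.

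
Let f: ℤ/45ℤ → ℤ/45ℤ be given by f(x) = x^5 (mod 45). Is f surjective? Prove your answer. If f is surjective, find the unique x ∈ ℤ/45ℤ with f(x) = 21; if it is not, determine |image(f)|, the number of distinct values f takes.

35

f(0) = 0^5 = 0.
f(15): Repeated squaring mod 45: 15^1 ≡ 15, 15^2 ≡ 15² = 225 ≡ 0, 15^4 ≡ 0² = 0. Since 5 = 4 + 1, 15^5 ≡ 0·15: 0·15 = 0. So 15^5 ≡ 0 (mod 45).
So f(0) = f(15) = 0 while 0 ≠ 15, so f is not injective.
A non-injective map from the 45-element set ℤ/45ℤ to itself takes at most 44 distinct values, so it cannot be surjective. Therefore f is not surjective.
Since f is not surjective, we determine |image(f)|. Computing x^5 mod 45 for each x (by repeated squaring, reducing mod 45 at every step), the values f(0), f(1), …, f(44) are: 0, 1, 32, 18, 34, 20, 36, 22, 8, 9, 10, 41, 27, 43, 29, 0, 31, 17, 18, 19, 5, 36, 7, 38, 9, 40, 26, 27, 28, 14, 0, 16, 2, 18, 4, 35, 36, 37, 23, 9, 25, 11, 27, 13, 44.
The distinct values are {0, 1, 2, 4, 5, 7, 8, 9, 10, 11, 13, 14, 16, 17, 18, 19, 20, 22, 23, 25, 26, 27, 28, 29, 31, 32, 34, 35, 36, 37, 38, 40, 41, 43, 44}; there are 35 of them.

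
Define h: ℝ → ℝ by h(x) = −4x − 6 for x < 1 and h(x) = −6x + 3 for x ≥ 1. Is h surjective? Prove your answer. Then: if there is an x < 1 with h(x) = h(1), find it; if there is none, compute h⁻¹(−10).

Both pieces are strictly decreasing (slopes −4 and −6), so each is injective on its own interval.
The left piece maps (−∞, 1) onto (−10, ∞); the right piece maps [1, ∞) onto (−∞, −3].
The union (−10, ∞) ∪ (−∞, −3] covers ℝ, so h is surjective.
For the follow-up: the images overlap, so an x < 1 with h(x) = h(1) exists. h(1) = −3; solving −4x − 6 = −3 for x < 1 gives x = (−3 + 6)/(−4) = −3/4.

-3/4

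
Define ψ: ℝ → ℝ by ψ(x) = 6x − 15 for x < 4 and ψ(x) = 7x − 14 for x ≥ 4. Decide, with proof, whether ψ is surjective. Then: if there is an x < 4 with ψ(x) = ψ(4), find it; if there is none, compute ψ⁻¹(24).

38/7

Both pieces are strictly increasing (slopes 6 and 7), so each is injective on its own interval.
The left piece maps (−∞, 4) onto (−∞, 9); the right piece maps [4, ∞) onto [14, ∞).
The union (−∞, 9) ∪ [14, ∞) omits the interval between 9 and 14; in particular 9 has no preimage. So ψ is not surjective.
Because the two images are disjoint, no x < 4 has ψ(x) = ψ(4), so we compute ψ⁻¹(24): 24 lies in [14, ∞), so solve 7x − 14 = 24: x = (24 + 14)/7 = 38/7.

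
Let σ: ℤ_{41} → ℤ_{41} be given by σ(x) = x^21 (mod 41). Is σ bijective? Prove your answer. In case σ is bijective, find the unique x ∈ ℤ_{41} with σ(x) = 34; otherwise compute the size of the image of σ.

Since 41 is prime, the nonzero elements of ℤ_{41} form a cyclic group of order 40.
As gcd(21, 40) = 1, raising to the 21st power is a bijection on this group: if u^21 ≡ v^21 then (uv^{−1})^21 = 1, and the only element of order dividing gcd(21, 40) = 1 is 1, so u = v.
With σ(0) = 0 this makes σ injective on all of ℤ_{41}, hence bijective (finite equal-size domain and codomain). In particular σ is bijective.
Since σ is bijective, we find the preimage of 34. The inverse of x ↦ x^21 on (ℤ_{41})^× is x ↦ x^21, because 21·21 = 441 = 11·40 + 1 ≡ 1 (mod 40) and x^{40} = 1 for x ≠ 0 (Fermat). So σ⁻¹(34) = 34^21 mod 41.
Repeated squaring mod 41: 34^1 ≡ 34, 34^2 ≡ 34² = 1156 ≡ 8, 34^4 ≡ 8² = 64 ≡ 23, 34^8 ≡ 23² = 529 ≡ 37, 34^16 ≡ 37² = 1369 ≡ 16. Since 21 = 16 + 4 + 1, 34^21 ≡ 16·23·34: 16·23 = 368 ≡ 40, then 40·34 = 1360 ≡ 7. So 34^21 ≡ 7 (mod 41).
Hence σ⁻¹(34) = 7.

7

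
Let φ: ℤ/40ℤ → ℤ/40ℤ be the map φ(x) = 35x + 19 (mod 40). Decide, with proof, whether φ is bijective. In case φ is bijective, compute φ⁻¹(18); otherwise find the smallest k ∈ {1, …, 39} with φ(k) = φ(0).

8

By definition, φ is injective when φ(u) = φ(v) forces u = v.
We have gcd(35, 40) = 5 > 1. Taking u = 0 and v = 8: φ(0) = 19 and φ(8) = 35·8 + 19 = 299 ≡ 19 (mod 40).
So φ(0) = φ(8) while 0 ≠ 8, therefore φ is not injective, hence not bijective.
Since φ is not bijective, we find the least positive k with φ(k) = φ(0): this means 35k ≡ 0 (mod 40), i.e. 40 ∣ 35k. Since gcd(35, 40) = 5, dividing through by 5 this holds exactly when 8 ∣ 7k, and as gcd(7, 8) = 1, exactly when 8 ∣ k.
The smallest positive such k is 8.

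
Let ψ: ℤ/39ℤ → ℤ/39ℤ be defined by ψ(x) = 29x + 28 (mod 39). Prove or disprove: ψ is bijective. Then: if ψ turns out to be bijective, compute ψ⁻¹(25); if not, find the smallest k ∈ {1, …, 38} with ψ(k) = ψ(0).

12

Recall that ψ is injective when ψ(s) = ψ(t) forces s = t.
If ψ(s) = ψ(t), then 29s ≡ 29t (mod 39). Because gcd(29, 39) = 1, we may cancel 29 to get s ≡ t (mod 39).
We now compute 29⁻¹ mod 39 explicitly. Euclid's algorithm: 39 = 1·29 + 10, 29 = 2·10 + 9, 10 = 1·9 + 1; back-substituting gives 1 = 35·29 − 26·39, so 29⁻¹ ≡ 35 (mod 39).
For any y ∈ ℤ/39ℤ, x = 35(y − 28) mod 39 satisfies ψ(x) = 29·35(y − 28) + 28 ≡ y (since 29·35 ≡ 1 mod 39). So every y has a preimage.
So ψ is bijective.
Since ψ is bijective, we find ψ⁻¹(25): we need 29x ≡ 25 − 28 ≡ 36 (mod 39). Using 29⁻¹ = 35: x ≡ 35·36 = 1260 = 32·39 + 12, so x = 12.
Check: ψ(12) = 29·12 + 28 = 376 = 9·39 + 25 ≡ 25 (mod 39).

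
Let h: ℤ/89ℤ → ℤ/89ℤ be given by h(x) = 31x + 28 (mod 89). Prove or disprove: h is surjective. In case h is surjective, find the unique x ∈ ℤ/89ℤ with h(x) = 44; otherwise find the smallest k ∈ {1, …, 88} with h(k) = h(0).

12

Since gcd(31, 89) = 1, 31 is invertible modulo 89. Euclid's algorithm: 89 = 2·31 + 27, 31 = 1·27 + 4, 27 = 6·4 + 3, 4 = 1·3 + 1; back-substituting gives 1 = 23·31 − 8·89, so 31⁻¹ ≡ 23 (mod 89).
For any y ∈ ℤ/89ℤ, x = 23(y − 28) mod 89 satisfies h(x) = 31·23(y − 28) + 28 ≡ y (since 31·23 ≡ 1 mod 89). So every y has a preimage.
Thus h is surjective.
Since h is surjective, we find h⁻¹(44): we need 31x ≡ 44 − 28 ≡ 16 (mod 89). Using 31⁻¹ = 23: x ≡ 23·16 = 368 = 4·89 + 12, so x = 12.
Check: h(12) = 31·12 + 28 = 400 = 4·89 + 44 ≡ 44 (mod 89).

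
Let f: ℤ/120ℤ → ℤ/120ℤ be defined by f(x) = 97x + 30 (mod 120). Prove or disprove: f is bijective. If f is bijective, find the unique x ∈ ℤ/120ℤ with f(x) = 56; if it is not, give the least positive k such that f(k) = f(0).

Recall: f is injective when f(u) = f(v) forces u = v.
If f(u) = f(v), then 97u ≡ 97v (mod 120). Because gcd(97, 120) = 1, we may cancel 97 to get u ≡ v (mod 120).
We now compute 97⁻¹ mod 120 explicitly. Euclid's algorithm: 120 = 1·97 + 23, 97 = 4·23 + 5, 23 = 4·5 + 3, 5 = 1·3 + 2, 3 = 1·2 + 1; back-substituting gives 1 = 73·97 − 59·120, so 97⁻¹ ≡ 73 (mod 120).
Then y ↦ 73(y − 30) is a two-sided inverse to f, so every y ∈ ℤ/120ℤ has a preimage.
Thus f is bijective.
Since f is bijective, we find f⁻¹(56): we need 97x ≡ 56 − 30 ≡ 26 (mod 120). Using 97⁻¹ = 73: x ≡ 73·26 = 1898 = 15·120 + 98, so x = 98.
Check: f(98) = 97·98 + 30 = 9536 = 79·120 + 56 ≡ 56 (mod 120).

98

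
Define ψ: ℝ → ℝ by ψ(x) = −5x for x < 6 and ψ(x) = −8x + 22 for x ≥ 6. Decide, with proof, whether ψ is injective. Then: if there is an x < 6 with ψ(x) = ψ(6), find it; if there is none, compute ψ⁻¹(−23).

Both pieces are strictly decreasing (slopes −5 and −8), so each is injective on its own interval.
The left piece maps (−∞, 6) onto (−30, ∞); the right piece maps [6, ∞) onto (−∞, −26].
These images overlap. In particular ψ(6) = −26 (right piece), and solving −5x = −26 on the left piece gives x = 26/5 < 6.
So ψ(26/5) = ψ(6) with 26/5 ≠ 6, and ψ is not injective. This x = 26/5 is the requested value below 6.

26/5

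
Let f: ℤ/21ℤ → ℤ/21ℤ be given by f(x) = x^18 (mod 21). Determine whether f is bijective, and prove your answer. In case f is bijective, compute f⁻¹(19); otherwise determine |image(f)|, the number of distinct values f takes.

4

f(1) = 1^18 = 1.
f(2): Repeated squaring mod 21: 2^1 ≡ 2, 2^2 ≡ 2² = 4, 2^4 ≡ 4² = 16, 2^8 ≡ 16² = 256 ≡ 4, 2^16 ≡ 4² = 16. Since 18 = 16 + 2, 2^18 ≡ 16·4: 16·4 = 64 ≡ 1. So 2^18 ≡ 1 (mod 21).
So f(1) = f(2) = 1 while 1 ≠ 2, therefore f is not injective, hence not bijective.
Since f is not bijective, we determine |image(f)|. Computing x^18 mod 21 for each x (by repeated squaring, reducing mod 21 at every step), the values f(0), f(1), …, f(20) are: 0, 1, 1, 15, 1, 1, 15, 7, 1, 15, 1, 1, 15, 1, 7, 15, 1, 1, 15, 1, 1.
The distinct values are {0, 1, 7, 15}; there are 4 of them.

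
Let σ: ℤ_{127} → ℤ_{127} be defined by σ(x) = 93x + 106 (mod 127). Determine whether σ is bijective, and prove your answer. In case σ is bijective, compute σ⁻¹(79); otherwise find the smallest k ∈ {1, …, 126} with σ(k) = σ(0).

By definition, σ is injective when σ(s) = σ(t) forces s = t.
If σ(s) = σ(t), then 93s ≡ 93t (mod 127). Because gcd(93, 127) = 1, we may cancel 93 to get s ≡ t (mod 127).
We now compute 93⁻¹ mod 127 explicitly. Euclid's algorithm: 127 = 1·93 + 34, 93 = 2·34 + 25, 34 = 1·25 + 9, 25 = 2·9 + 7, 9 = 1·7 + 2, 7 = 3·2 + 1; back-substituting gives 1 = 56·93 − 41·127, so 93⁻¹ ≡ 56 (mod 127).
Then y ↦ 56(y − 106) is a two-sided inverse to σ, so every y ∈ ℤ_{127} has a preimage.
So σ is bijective.
Since σ is bijective, we compute σ⁻¹(79): solve 93x + 106 ≡ 79 (mod 127), i.e. 93x ≡ 100 (mod 127).
Multiplying by 93⁻¹ = 56 gives x ≡ 56·100 = 5600 = 44·127 + 12 ≡ 12 (mod 127).
Check: σ(12) = 93·12 + 106 = 1222 = 9·127 + 79 ≡ 79 (mod 127).

12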